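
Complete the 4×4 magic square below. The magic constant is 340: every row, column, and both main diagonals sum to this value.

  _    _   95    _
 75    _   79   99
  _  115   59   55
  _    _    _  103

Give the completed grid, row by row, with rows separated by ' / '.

91 71 95 83 / 75 87 79 99 / 111 115 59 55 / 63 67 107 103

The remaining cell in row 2 is (2,2) = 340 − 253 = 87.
Row 3 needs 340; the known cells sum to 229, so (3,1) = 111.
Column 3 must total 340; the given cells sum to 233, so (4,3) = 107.
Using column 4: 99 + 55 + 103 + ? → (1,4) = 340 − 257 = 83.
Main diagonal: 87 + 59 + 103 + ? = 340, so (1,1) = 91.
The remaining cell in anti-diagonal is (4,1) = 340 − 277 = 63.
From row 1, 340 − (91 + 95 + 83) gives (1,2) = 71.
The remaining cell in row 4 is (4,2) = 340 − 273 = 67.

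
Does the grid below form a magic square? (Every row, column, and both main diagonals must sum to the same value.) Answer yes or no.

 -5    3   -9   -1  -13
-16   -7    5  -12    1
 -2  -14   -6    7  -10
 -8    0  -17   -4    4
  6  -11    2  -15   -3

No — row 5 sums to -21 but row 4 sums to -25.

Row 1: -5 + 3 + (-9) + (-1) + (-13) = -25.
Row 2: -16 + (-7) + 5 + (-12) + 1 = -29.
Row 3: -2 + (-14) + (-6) + 7 + (-10) = -25.
Row 4: -8 + 0 + (-17) + (-4) + 4 = -25.
Row 5: 6 + (-11) + 2 + (-15) + (-3) = -21.
Column 1: -5 + (-16) + (-2) + (-8) + 6 = -25.
Column 2: 3 + (-7) + (-14) + 0 + (-11) = -29.
Column 3: -9 + 5 + (-6) + (-17) + 2 = -25.
Column 4: -1 + (-12) + 7 + (-4) + (-15) = -25.
Column 5: -13 + 1 + (-10) + 4 + (-3) = -21.
Main diagonal: -5 + (-7) + (-6) + (-4) + (-3) = -25.
Anti-diagonal: -13 + (-12) + (-6) + 0 + 6 = -25.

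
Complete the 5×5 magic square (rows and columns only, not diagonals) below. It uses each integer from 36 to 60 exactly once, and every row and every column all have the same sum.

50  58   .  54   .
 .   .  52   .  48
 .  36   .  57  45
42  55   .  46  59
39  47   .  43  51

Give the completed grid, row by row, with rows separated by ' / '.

The entries are 36 through 60, which sum to 1200, so each line sums to 1200/5 = 240.
Row 4 needs 240; the known cells sum to 202, so (4,3) = 38.
Row 5 needs 240; the known cells sum to 180, so (5,3) = 60.
From column 2, 240 − (58 + 36 + 55 + 47) gives (2,2) = 44.
From column 4, 240 − (54 + 57 + 46 + 43) gives (2,4) = 40.
Column 5 needs 240; the known cells sum to 203, so (1,5) = 37.
From row 1, 240 − (50 + 58 + 54 + 37) gives (1,3) = 41.
Using row 2: 44 + 52 + 40 + 48 + ? → (2,1) = 240 − 184 = 56.
Column 1: 50 + 56 + 42 + 39 + ? = 240, so (3,1) = 53.
Using column 3: 41 + 52 + 38 + 60 + ? → (3,3) = 240 − 191 = 49.

50 58 41 54 37 / 56 44 52 40 48 / 53 36 49 57 45 / 42 55 38 46 59 / 39 47 60 43 51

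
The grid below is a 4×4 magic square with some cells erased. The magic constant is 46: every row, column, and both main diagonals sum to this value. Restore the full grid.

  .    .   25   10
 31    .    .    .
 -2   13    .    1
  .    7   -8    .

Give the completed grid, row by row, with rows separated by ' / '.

-11 22 25 10 / 31 4 -5 16 / -2 13 34 1 / 28 7 -8 19

Using row 3: -2 + 13 + 1 + ? → (3,3) = 46 − 12 = 34.
Using column 3: 25 + 34 + (-8) + ? → (2,3) = 46 − 51 = -5.
The remaining cell in anti-diagonal is (4,1) = 46 − 18 = 28.
Using row 4: 28 + 7 + (-8) + ? → (4,4) = 46 − 27 = 19.
From column 1, 46 − (31 + (-2) + 28) gives (1,1) = -11.
Column 4 needs 46; the known cells sum to 30, so (2,4) = 16.
From main diagonal, 46 − (-11 + 34 + 19) gives (2,2) = 4.
From row 1, 46 − (-11 + 25 + 10) gives (1,2) = 22.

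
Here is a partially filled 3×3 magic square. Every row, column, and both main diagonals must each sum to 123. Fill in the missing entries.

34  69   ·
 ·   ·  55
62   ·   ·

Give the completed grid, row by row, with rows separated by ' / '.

34 69 20 / 27 41 55 / 62 13 48

Row 1 must total 123; the given cells sum to 103, so (1,3) = 20.
From column 1, 123 − (34 + 62) gives (2,1) = 27.
Using column 3: 20 + 55 + ? → (3,3) = 123 − 75 = 48.
From main diagonal, 123 − (34 + 48) gives (2,2) = 41.
Row 3 needs 123; the known cells sum to 110, so (3,2) = 13.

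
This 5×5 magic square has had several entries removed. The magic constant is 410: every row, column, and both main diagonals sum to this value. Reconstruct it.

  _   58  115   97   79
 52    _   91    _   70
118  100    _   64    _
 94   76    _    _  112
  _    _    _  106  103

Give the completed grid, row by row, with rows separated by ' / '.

Row 1: 58 + 115 + 97 + 79 + ? = 410, so (1,1) = 61.
Using column 1: 61 + 52 + 118 + 94 + ? → (5,1) = 410 − 325 = 85.
The remaining cell in column 5 is (3,5) = 410 − 364 = 46.
The remaining cell in row 3 is (3,3) = 410 − 328 = 82.
Anti-diagonal must total 410; the given cells sum to 322, so (2,4) = 88.
The remaining cell in row 2 is (2,2) = 410 − 301 = 109.
Column 2 needs 410; the known cells sum to 343, so (5,2) = 67.
The remaining cell in column 4 is (4,4) = 410 − 355 = 55.
Using row 4: 94 + 76 + 55 + 112 + ? → (4,3) = 410 − 337 = 73.
Row 5 needs 410; the known cells sum to 361, so (5,3) = 49.

61 58 115 97 79 / 52 109 91 88 70 / 118 100 82 64 46 / 94 76 73 55 112 / 85 67 49 106 103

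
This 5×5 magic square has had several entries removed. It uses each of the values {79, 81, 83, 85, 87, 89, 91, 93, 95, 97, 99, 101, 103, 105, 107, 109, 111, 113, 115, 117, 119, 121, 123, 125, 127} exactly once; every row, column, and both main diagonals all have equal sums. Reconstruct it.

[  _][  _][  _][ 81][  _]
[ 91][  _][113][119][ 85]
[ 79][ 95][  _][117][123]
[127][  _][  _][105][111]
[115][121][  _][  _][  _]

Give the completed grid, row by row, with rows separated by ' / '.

103 109 125 81 97 / 91 107 113 119 85 / 79 95 101 117 123 / 127 83 89 105 111 / 115 121 87 93 99

The 25 entries sum to 2575, so each line sums to 2575/5 = 515.
From row 2, 515 − (91 + 113 + 119 + 85) gives (2,2) = 107.
Row 3: 79 + 95 + 117 + 123 + ? = 515, so (3,3) = 101.
Column 1 must total 515; the given cells sum to 412, so (1,1) = 103.
Using column 4: 81 + 119 + 117 + 105 + ? → (5,4) = 515 − 422 = 93.
From main diagonal, 515 − (103 + 107 + 101 + 105) gives (5,5) = 99.
Using row 5: 115 + 121 + 93 + 99 + ? → (5,3) = 515 − 428 = 87.
The remaining cell in column 5 is (1,5) = 515 − 418 = 97.
Anti-diagonal: 97 + 119 + 101 + 115 + ? = 515, so (4,2) = 83.
Row 4: 127 + 83 + 105 + 111 + ? = 515, so (4,3) = 89.
Column 2: 107 + 95 + 83 + 121 + ? = 515, so (1,2) = 109.
From column 3, 515 − (113 + 101 + 89 + 87) gives (1,3) = 125.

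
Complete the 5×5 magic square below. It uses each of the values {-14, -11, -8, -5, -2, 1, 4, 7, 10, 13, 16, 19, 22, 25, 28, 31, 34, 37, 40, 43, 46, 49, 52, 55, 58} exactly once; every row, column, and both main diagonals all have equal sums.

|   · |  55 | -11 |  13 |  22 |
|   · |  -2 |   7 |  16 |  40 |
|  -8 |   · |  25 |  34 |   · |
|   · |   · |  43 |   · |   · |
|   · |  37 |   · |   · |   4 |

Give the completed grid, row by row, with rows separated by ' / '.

31 55 -11 13 22 / 49 -2 7 16 40 / -8 1 25 34 58 / 10 19 43 52 -14 / 28 37 46 -5 4

The 25 entries sum to 550, so each line sums to 550/5 = 110.
Row 1 needs 110; the known cells sum to 79, so (1,1) = 31.
Row 2 must total 110; the given cells sum to 61, so (2,1) = 49.
Using column 3: -11 + 7 + 25 + 43 + ? → (5,3) = 110 − 64 = 46.
Main diagonal must total 110; the given cells sum to 58, so (4,4) = 52.
The remaining cell in column 4 is (5,4) = 110 − 115 = -5.
Row 5 must total 110; the given cells sum to 82, so (5,1) = 28.
Column 1 must total 110; the given cells sum to 100, so (4,1) = 10.
From anti-diagonal, 110 − (22 + 16 + 25 + 28) gives (4,2) = 19.
Row 4: 10 + 19 + 43 + 52 + ? = 110, so (4,5) = -14.
Column 2 must total 110; the given cells sum to 109, so (3,2) = 1.
Column 5 needs 110; the known cells sum to 52, so (3,5) = 58.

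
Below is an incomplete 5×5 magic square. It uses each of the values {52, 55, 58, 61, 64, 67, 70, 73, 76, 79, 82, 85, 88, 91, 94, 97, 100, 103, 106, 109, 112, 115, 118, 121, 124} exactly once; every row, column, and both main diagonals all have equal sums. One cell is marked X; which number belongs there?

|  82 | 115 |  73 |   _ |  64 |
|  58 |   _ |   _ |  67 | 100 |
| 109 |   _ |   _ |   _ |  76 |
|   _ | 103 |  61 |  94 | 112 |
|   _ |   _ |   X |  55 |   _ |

The 25 entries sum to 2200, so each line sums to 2200/5 = 440.
Row 1 must total 440; the given cells sum to 334, so (1,4) = 106.
From row 4, 440 − (103 + 61 + 94 + 112) gives (4,1) = 70.
From column 1, 440 − (82 + 58 + 109 + 70) gives (5,1) = 121.
Column 4 must total 440; the given cells sum to 322, so (3,4) = 118.
Column 5 must total 440; the given cells sum to 352, so (5,5) = 88.
Anti-diagonal must total 440; the given cells sum to 355, so (3,3) = 85.
Using row 3: 109 + 85 + 118 + 76 + ? → (3,2) = 440 − 388 = 52.
The remaining cell in main diagonal is (2,2) = 440 − 349 = 91.
The remaining cell in row 2 is (2,3) = 440 − 316 = 124.
Using column 2: 115 + 91 + 52 + 103 + ? → (5,2) = 440 − 361 = 79.
Using column 3: 73 + 124 + 85 + 61 + ? → (5,3) = 440 − 343 = 97.

97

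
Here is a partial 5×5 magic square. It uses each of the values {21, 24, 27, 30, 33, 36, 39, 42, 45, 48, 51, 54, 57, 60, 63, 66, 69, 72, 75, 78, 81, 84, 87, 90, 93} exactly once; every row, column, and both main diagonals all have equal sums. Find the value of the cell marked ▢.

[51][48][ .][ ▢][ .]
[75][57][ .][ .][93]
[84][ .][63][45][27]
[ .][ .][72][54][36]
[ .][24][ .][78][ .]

The 25 entries sum to 1425, so each line sums to 1425/5 = 285.
Row 3 must total 285; the given cells sum to 219, so (3,2) = 66.
Using column 2: 48 + 57 + 66 + 24 + ? → (4,2) = 285 − 195 = 90.
Main diagonal needs 285; the known cells sum to 225, so (5,5) = 60.
Row 4: 90 + 72 + 54 + 36 + ? = 285, so (4,1) = 33.
From column 1, 285 − (51 + 75 + 84 + 33) gives (5,1) = 42.
From column 5, 285 − (93 + 27 + 36 + 60) gives (1,5) = 69.
From anti-diagonal, 285 − (69 + 63 + 90 + 42) gives (2,4) = 21.
From row 2, 285 − (75 + 57 + 21 + 93) gives (2,3) = 39.
From row 5, 285 − (42 + 24 + 78 + 60) gives (5,3) = 81.
Column 3 must total 285; the given cells sum to 255, so (1,3) = 30.
Column 4: 21 + 45 + 54 + 78 + ? = 285, so (1,4) = 87.

87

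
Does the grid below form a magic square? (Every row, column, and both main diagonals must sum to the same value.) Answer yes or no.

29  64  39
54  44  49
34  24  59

No — row 3 sums to 117 but row 1 sums to 132.

Row 1: 29 + 64 + 39 = 132.
Row 2: 54 + 44 + 49 = 147.
Row 3: 34 + 24 + 59 = 117.
Column 1: 29 + 54 + 34 = 117.
Column 2: 64 + 44 + 24 = 132.
Column 3: 39 + 49 + 59 = 147.
Main diagonal: 29 + 44 + 59 = 132.
Anti-diagonal: 39 + 44 + 34 = 117.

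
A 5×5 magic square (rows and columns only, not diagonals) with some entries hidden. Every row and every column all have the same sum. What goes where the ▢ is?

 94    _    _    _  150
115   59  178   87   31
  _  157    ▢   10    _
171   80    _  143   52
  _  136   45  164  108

101

Row 2 is complete and sums to 470; that is the magic constant.
Row 4: 171 + 80 + 143 + 52 + ? = 470, so (4,3) = 24.
Row 5 must total 470; the given cells sum to 453, so (5,1) = 17.
Column 1: 94 + 115 + 171 + 17 + ? = 470, so (3,1) = 73.
Column 2 needs 470; the known cells sum to 432, so (1,2) = 38.
Column 4 must total 470; the given cells sum to 404, so (1,4) = 66.
Using column 5: 150 + 31 + 52 + 108 + ? → (3,5) = 470 − 341 = 129.
Row 1 must total 470; the given cells sum to 348, so (1,3) = 122.
From row 3, 470 − (73 + 157 + 10 + 129) gives (3,3) = 101.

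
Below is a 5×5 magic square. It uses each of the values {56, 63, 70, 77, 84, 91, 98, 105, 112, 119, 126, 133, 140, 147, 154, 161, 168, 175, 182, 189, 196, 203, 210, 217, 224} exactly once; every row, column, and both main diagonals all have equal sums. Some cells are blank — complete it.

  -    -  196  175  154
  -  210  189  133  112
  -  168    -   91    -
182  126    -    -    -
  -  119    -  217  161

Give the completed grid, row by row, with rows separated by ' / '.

The 25 entries sum to 3500, so each line sums to 3500/5 = 700.
Row 2 must total 700; the given cells sum to 644, so (2,1) = 56.
The remaining cell in column 2 is (1,2) = 700 − 623 = 77.
The remaining cell in column 4 is (4,4) = 700 − 616 = 84.
Row 1: 77 + 196 + 175 + 154 + ? = 700, so (1,1) = 98.
Main diagonal needs 700; the known cells sum to 553, so (3,3) = 147.
Using anti-diagonal: 154 + 133 + 147 + 126 + ? → (5,1) = 700 − 560 = 140.
Using row 5: 140 + 119 + 217 + 161 + ? → (5,3) = 700 − 637 = 63.
The remaining cell in column 1 is (3,1) = 700 − 476 = 224.
Column 3 must total 700; the given cells sum to 595, so (4,3) = 105.
Using row 3: 224 + 168 + 147 + 91 + ? → (3,5) = 700 − 630 = 70.
The remaining cell in row 4 is (4,5) = 700 − 497 = 203.

98 77 196 175 154 / 56 210 189 133 112 / 224 168 147 91 70 / 182 126 105 84 203 / 140 119 63 217 161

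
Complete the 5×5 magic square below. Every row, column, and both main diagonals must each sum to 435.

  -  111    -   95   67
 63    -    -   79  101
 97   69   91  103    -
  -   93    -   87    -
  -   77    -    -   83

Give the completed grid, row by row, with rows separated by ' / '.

Row 3: 97 + 69 + 91 + 103 + ? = 435, so (3,5) = 75.
Column 2 must total 435; the given cells sum to 350, so (2,2) = 85.
Column 4 must total 435; the given cells sum to 364, so (5,4) = 71.
From column 5, 435 − (67 + 101 + 75 + 83) gives (4,5) = 109.
From main diagonal, 435 − (85 + 91 + 87 + 83) gives (1,1) = 89.
Using anti-diagonal: 67 + 79 + 91 + 93 + ? → (5,1) = 435 − 330 = 105.
Row 1 needs 435; the known cells sum to 362, so (1,3) = 73.
From row 2, 435 − (63 + 85 + 79 + 101) gives (2,3) = 107.
The remaining cell in row 5 is (5,3) = 435 − 336 = 99.
Using column 1: 89 + 63 + 97 + 105 + ? → (4,1) = 435 − 354 = 81.
Using column 3: 73 + 107 + 91 + 99 + ? → (4,3) = 435 − 370 = 65.

89 111 73 95 67 / 63 85 107 79 101 / 97 69 91 103 75 / 81 93 65 87 109 / 105 77 99 71 83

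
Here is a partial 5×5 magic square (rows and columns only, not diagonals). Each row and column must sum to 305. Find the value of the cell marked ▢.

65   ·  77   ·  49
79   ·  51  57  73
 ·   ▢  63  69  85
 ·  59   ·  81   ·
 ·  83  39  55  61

47

Using row 2: 79 + 51 + 57 + 73 + ? → (2,2) = 305 − 260 = 45.
Row 5 must total 305; the given cells sum to 238, so (5,1) = 67.
Column 3: 77 + 51 + 63 + 39 + ? = 305, so (4,3) = 75.
Using column 4: 57 + 69 + 81 + 55 + ? → (1,4) = 305 − 262 = 43.
From column 5, 305 − (49 + 73 + 85 + 61) gives (4,5) = 37.
Row 1 needs 305; the known cells sum to 234, so (1,2) = 71.
Row 4 must total 305; the given cells sum to 252, so (4,1) = 53.
Column 1: 65 + 79 + 53 + 67 + ? = 305, so (3,1) = 41.
The remaining cell in column 2 is (3,2) = 305 − 258 = 47.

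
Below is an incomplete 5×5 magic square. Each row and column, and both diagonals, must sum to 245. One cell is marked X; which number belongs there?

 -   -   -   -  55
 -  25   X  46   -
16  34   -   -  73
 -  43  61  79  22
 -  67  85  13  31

Row 4 must total 245; the given cells sum to 205, so (4,1) = 40.
Row 5 needs 245; the known cells sum to 196, so (5,1) = 49.
The remaining cell in column 2 is (1,2) = 245 − 169 = 76.
From column 5, 245 − (55 + 73 + 22 + 31) gives (2,5) = 64.
Anti-diagonal needs 245; the known cells sum to 193, so (3,3) = 52.
Row 3 must total 245; the given cells sum to 175, so (3,4) = 70.
The remaining cell in column 4 is (1,4) = 245 − 208 = 37.
Main diagonal: 25 + 52 + 79 + 31 + ? = 245, so (1,1) = 58.
Using row 1: 58 + 76 + 37 + 55 + ? → (1,3) = 245 − 226 = 19.
Column 1 must total 245; the given cells sum to 163, so (2,1) = 82.
Column 3 needs 245; the known cells sum to 217, so (2,3) = 28.

28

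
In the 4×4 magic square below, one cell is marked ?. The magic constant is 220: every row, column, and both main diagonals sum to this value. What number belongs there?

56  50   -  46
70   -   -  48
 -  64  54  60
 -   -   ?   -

Row 1: 56 + 50 + 46 + ? = 220, so (1,3) = 68.
Row 3 needs 220; the known cells sum to 178, so (3,1) = 42.
Column 1: 56 + 70 + 42 + ? = 220, so (4,1) = 52.
From column 4, 220 − (46 + 48 + 60) gives (4,4) = 66.
Main diagonal needs 220; the known cells sum to 176, so (2,2) = 44.
From anti-diagonal, 220 − (46 + 64 + 52) gives (2,3) = 58.
Using column 2: 50 + 44 + 64 + ? → (4,2) = 220 − 158 = 62.
From column 3, 220 − (68 + 58 + 54) gives (4,3) = 40.

40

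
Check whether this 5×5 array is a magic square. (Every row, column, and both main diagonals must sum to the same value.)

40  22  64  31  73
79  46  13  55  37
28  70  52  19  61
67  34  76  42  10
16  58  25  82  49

Row 1: 40 + 22 + 64 + 31 + 73 = 230.
Row 2: 79 + 46 + 13 + 55 + 37 = 230.
Row 3: 28 + 70 + 52 + 19 + 61 = 230.
Row 4: 67 + 34 + 76 + 42 + 10 = 229.
Row 5: 16 + 58 + 25 + 82 + 49 = 230.
Column 1: 40 + 79 + 28 + 67 + 16 = 230.
Column 2: 22 + 46 + 70 + 34 + 58 = 230.
Column 3: 64 + 13 + 52 + 76 + 25 = 230.
Column 4: 31 + 55 + 19 + 42 + 82 = 229.
Column 5: 73 + 37 + 61 + 10 + 49 = 230.
Main diagonal: 40 + 46 + 52 + 42 + 49 = 229.
Anti-diagonal: 73 + 55 + 52 + 34 + 16 = 230.

No — main diagonal sums to 229 but column 3 sums to 230.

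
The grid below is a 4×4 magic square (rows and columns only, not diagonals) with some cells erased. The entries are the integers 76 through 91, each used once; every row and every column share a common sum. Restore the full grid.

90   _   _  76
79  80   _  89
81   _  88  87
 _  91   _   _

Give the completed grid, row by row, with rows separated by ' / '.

90 85 83 76 / 79 80 86 89 / 81 78 88 87 / 84 91 77 82

The entries are 76 through 91, which sum to 1336, so each line sums to 1336/4 = 334.
From row 2, 334 − (79 + 80 + 89) gives (2,3) = 86.
Using row 3: 81 + 88 + 87 + ? → (3,2) = 334 − 256 = 78.
From column 1, 334 − (90 + 79 + 81) gives (4,1) = 84.
Column 2: 80 + 78 + 91 + ? = 334, so (1,2) = 85.
Column 4: 76 + 89 + 87 + ? = 334, so (4,4) = 82.
Using row 1: 90 + 85 + 76 + ? → (1,3) = 334 − 251 = 83.
Row 4: 84 + 91 + 82 + ? = 334, so (4,3) = 77.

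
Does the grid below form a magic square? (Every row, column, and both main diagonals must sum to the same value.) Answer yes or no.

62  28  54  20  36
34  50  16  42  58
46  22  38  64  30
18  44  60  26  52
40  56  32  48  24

Row 1: 62 + 28 + 54 + 20 + 36 = 200.
Row 2: 34 + 50 + 16 + 42 + 58 = 200.
Row 3: 46 + 22 + 38 + 64 + 30 = 200.
Row 4: 18 + 44 + 60 + 26 + 52 = 200.
Row 5: 40 + 56 + 32 + 48 + 24 = 200.
Column 1: 62 + 34 + 46 + 18 + 40 = 200.
Column 2: 28 + 50 + 22 + 44 + 56 = 200.
Column 3: 54 + 16 + 38 + 60 + 32 = 200.
Column 4: 20 + 42 + 64 + 26 + 48 = 200.
Column 5: 36 + 58 + 30 + 52 + 24 = 200.
Main diagonal: 62 + 50 + 38 + 26 + 24 = 200.
Anti-diagonal: 36 + 42 + 38 + 44 + 40 = 200.
All lines sum to 200.

Yes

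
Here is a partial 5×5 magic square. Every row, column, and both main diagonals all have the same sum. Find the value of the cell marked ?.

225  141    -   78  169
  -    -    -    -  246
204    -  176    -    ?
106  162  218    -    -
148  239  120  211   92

113

Row 5 is complete and sums to 810; that is the magic constant.
Row 1 must total 810; the given cells sum to 613, so (1,3) = 197.
Using column 1: 225 + 204 + 106 + 148 + ? → (2,1) = 810 − 683 = 127.
Using column 3: 197 + 176 + 218 + 120 + ? → (2,3) = 810 − 711 = 99.
The remaining cell in anti-diagonal is (2,4) = 810 − 655 = 155.
Row 2 needs 810; the known cells sum to 627, so (2,2) = 183.
Column 2 must total 810; the given cells sum to 725, so (3,2) = 85.
Main diagonal must total 810; the given cells sum to 676, so (4,4) = 134.
From row 4, 810 − (106 + 162 + 218 + 134) gives (4,5) = 190.
The remaining cell in column 4 is (3,4) = 810 − 578 = 232.
From column 5, 810 − (169 + 246 + 190 + 92) gives (3,5) = 113.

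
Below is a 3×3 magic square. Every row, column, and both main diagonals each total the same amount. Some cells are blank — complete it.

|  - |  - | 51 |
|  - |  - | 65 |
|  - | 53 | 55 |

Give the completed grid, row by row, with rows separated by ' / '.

Column 3 is already complete: 51 + 65 + 55 = 171, so that is the magic constant.
Row 3 must total 171; the given cells sum to 108, so (3,1) = 63.
The remaining cell in anti-diagonal is (2,2) = 171 − 114 = 57.
Row 2 must total 171; the given cells sum to 122, so (2,1) = 49.
The remaining cell in column 1 is (1,1) = 171 − 112 = 59.
Column 2 needs 171; the known cells sum to 110, so (1,2) = 61.

59 61 51 / 49 57 65 / 63 53 55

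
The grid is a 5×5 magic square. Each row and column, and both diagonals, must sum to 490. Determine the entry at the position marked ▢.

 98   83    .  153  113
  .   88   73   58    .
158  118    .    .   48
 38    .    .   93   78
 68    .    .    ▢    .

123

From row 1, 490 − (98 + 83 + 153 + 113) gives (1,3) = 43.
Using column 1: 98 + 158 + 38 + 68 + ? → (2,1) = 490 − 362 = 128.
Row 2 needs 490; the known cells sum to 347, so (2,5) = 143.
Column 5: 113 + 143 + 48 + 78 + ? = 490, so (5,5) = 108.
The remaining cell in main diagonal is (3,3) = 490 − 387 = 103.
Anti-diagonal must total 490; the given cells sum to 342, so (4,2) = 148.
Using row 3: 158 + 118 + 103 + 48 + ? → (3,4) = 490 − 427 = 63.
From row 4, 490 − (38 + 148 + 93 + 78) gives (4,3) = 133.
Column 2 needs 490; the known cells sum to 437, so (5,2) = 53.
Column 3 needs 490; the known cells sum to 352, so (5,3) = 138.
The remaining cell in column 4 is (5,4) = 490 − 367 = 123.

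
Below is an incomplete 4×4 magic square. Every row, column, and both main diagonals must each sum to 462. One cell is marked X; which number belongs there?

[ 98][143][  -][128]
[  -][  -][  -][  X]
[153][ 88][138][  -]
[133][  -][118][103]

From row 1, 462 − (98 + 143 + 128) gives (1,3) = 93.
Row 3: 153 + 88 + 138 + ? = 462, so (3,4) = 83.
Row 4 must total 462; the given cells sum to 354, so (4,2) = 108.
Column 1 needs 462; the known cells sum to 384, so (2,1) = 78.
Using column 2: 143 + 88 + 108 + ? → (2,2) = 462 − 339 = 123.
Using column 3: 93 + 138 + 118 + ? → (2,3) = 462 − 349 = 113.
Using column 4: 128 + 83 + 103 + ? → (2,4) = 462 − 314 = 148.

148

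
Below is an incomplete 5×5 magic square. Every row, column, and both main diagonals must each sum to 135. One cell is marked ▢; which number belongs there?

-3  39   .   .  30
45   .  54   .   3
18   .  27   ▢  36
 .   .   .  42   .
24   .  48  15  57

Row 5 needs 135; the known cells sum to 144, so (5,2) = -9.
Using column 1: -3 + 45 + 18 + 24 + ? → (4,1) = 135 − 84 = 51.
The remaining cell in column 5 is (4,5) = 135 − 126 = 9.
From main diagonal, 135 − (-3 + 27 + 42 + 57) gives (2,2) = 12.
Row 2 must total 135; the given cells sum to 114, so (2,4) = 21.
Anti-diagonal must total 135; the given cells sum to 102, so (4,2) = 33.
Row 4 needs 135; the known cells sum to 135, so (4,3) = 0.
Using column 2: 39 + 12 + 33 + (-9) + ? → (3,2) = 135 − 75 = 60.
The remaining cell in column 3 is (1,3) = 135 − 129 = 6.
Row 1: -3 + 39 + 6 + 30 + ? = 135, so (1,4) = 63.
The remaining cell in row 3 is (3,4) = 135 − 141 = -6.

-6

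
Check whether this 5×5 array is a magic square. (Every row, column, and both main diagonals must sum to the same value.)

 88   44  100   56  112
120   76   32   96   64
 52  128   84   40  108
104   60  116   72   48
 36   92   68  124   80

Row 1: 88 + 44 + 100 + 56 + 112 = 400.
Row 2: 120 + 76 + 32 + 96 + 64 = 388.
Row 3: 52 + 128 + 84 + 40 + 108 = 412.
Row 4: 104 + 60 + 116 + 72 + 48 = 400.
Row 5: 36 + 92 + 68 + 124 + 80 = 400.
Column 1: 88 + 120 + 52 + 104 + 36 = 400.
Column 2: 44 + 76 + 128 + 60 + 92 = 400.
Column 3: 100 + 32 + 84 + 116 + 68 = 400.
Column 4: 56 + 96 + 40 + 72 + 124 = 388.
Column 5: 112 + 64 + 108 + 48 + 80 = 412.
Main diagonal: 88 + 76 + 84 + 72 + 80 = 400.
Anti-diagonal: 112 + 96 + 84 + 60 + 36 = 388.

No — row 3 sums to 412 but column 2 sums to 400.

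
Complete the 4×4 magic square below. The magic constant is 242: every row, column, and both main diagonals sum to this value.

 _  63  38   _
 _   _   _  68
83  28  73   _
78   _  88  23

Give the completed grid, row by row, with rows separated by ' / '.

48 63 38 93 / 33 98 43 68 / 83 28 73 58 / 78 53 88 23

From row 3, 242 − (83 + 28 + 73) gives (3,4) = 58.
Row 4 must total 242; the given cells sum to 189, so (4,2) = 53.
The remaining cell in column 2 is (2,2) = 242 − 144 = 98.
From column 3, 242 − (38 + 73 + 88) gives (2,3) = 43.
Column 4 needs 242; the known cells sum to 149, so (1,4) = 93.
The remaining cell in main diagonal is (1,1) = 242 − 194 = 48.
Row 2 needs 242; the known cells sum to 209, so (2,1) = 33.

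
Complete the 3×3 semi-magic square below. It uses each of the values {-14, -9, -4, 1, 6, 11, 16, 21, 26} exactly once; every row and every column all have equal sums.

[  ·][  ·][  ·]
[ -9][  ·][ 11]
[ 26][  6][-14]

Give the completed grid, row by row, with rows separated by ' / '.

The 9 entries sum to 54, so each line sums to 54/3 = 18.
Row 2: -9 + 11 + ? = 18, so (2,2) = 16.
From column 1, 18 − (-9 + 26) gives (1,1) = 1.
Using column 2: 16 + 6 + ? → (1,2) = 18 − 22 = -4.
Column 3: 11 + (-14) + ? = 18, so (1,3) = 21.

1 -4 21 / -9 16 11 / 26 6 -14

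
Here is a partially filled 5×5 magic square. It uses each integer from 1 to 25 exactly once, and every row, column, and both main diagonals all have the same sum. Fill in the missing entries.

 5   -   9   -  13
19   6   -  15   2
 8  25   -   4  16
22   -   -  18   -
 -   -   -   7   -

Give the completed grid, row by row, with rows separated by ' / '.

The entries are 1 through 25, which sum to 325, so each line sums to 325/5 = 65.
The remaining cell in row 2 is (2,3) = 65 − 42 = 23.
Row 3: 8 + 25 + 4 + 16 + ? = 65, so (3,3) = 12.
The remaining cell in column 1 is (5,1) = 65 − 54 = 11.
Column 4 needs 65; the known cells sum to 44, so (1,4) = 21.
Main diagonal must total 65; the given cells sum to 41, so (5,5) = 24.
Anti-diagonal: 13 + 15 + 12 + 11 + ? = 65, so (4,2) = 14.
Using row 1: 5 + 9 + 21 + 13 + ? → (1,2) = 65 − 48 = 17.
Column 2 must total 65; the given cells sum to 62, so (5,2) = 3.
From column 5, 65 − (13 + 2 + 16 + 24) gives (4,5) = 10.
The remaining cell in row 4 is (4,3) = 65 − 64 = 1.
Row 5 needs 65; the known cells sum to 45, so (5,3) = 20.

5 17 9 21 13 / 19 6 23 15 2 / 8 25 12 4 16 / 22 14 1 18 10 / 11 3 20 7 24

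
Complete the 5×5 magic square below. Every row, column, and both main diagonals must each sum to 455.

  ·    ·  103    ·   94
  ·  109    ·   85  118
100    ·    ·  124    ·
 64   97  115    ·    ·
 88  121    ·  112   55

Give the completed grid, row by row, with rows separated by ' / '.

127 70 103 61 94 / 76 109 67 85 118 / 100 58 91 124 82 / 64 97 115 73 106 / 88 121 79 112 55

From row 5, 455 − (88 + 121 + 112 + 55) gives (5,3) = 79.
From anti-diagonal, 455 − (94 + 85 + 97 + 88) gives (3,3) = 91.
Column 3 needs 455; the known cells sum to 388, so (2,3) = 67.
The remaining cell in row 2 is (2,1) = 455 − 379 = 76.
The remaining cell in column 1 is (1,1) = 455 − 328 = 127.
From main diagonal, 455 − (127 + 109 + 91 + 55) gives (4,4) = 73.
Using row 4: 64 + 97 + 115 + 73 + ? → (4,5) = 455 − 349 = 106.
Using column 4: 85 + 124 + 73 + 112 + ? → (1,4) = 455 − 394 = 61.
Column 5 needs 455; the known cells sum to 373, so (3,5) = 82.
Using row 1: 127 + 103 + 61 + 94 + ? → (1,2) = 455 − 385 = 70.
Using row 3: 100 + 91 + 124 + 82 + ? → (3,2) = 455 − 397 = 58.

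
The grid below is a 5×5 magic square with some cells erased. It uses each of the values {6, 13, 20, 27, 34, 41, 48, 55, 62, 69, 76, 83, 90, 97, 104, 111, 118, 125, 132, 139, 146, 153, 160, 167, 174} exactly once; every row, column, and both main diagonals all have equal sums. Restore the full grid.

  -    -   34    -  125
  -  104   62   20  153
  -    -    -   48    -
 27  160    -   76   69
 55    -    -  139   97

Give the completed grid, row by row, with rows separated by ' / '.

The 25 entries sum to 2250, so each line sums to 2250/5 = 450.
Row 2 must total 450; the given cells sum to 339, so (2,1) = 111.
Row 4 needs 450; the known cells sum to 332, so (4,3) = 118.
Using column 4: 20 + 48 + 76 + 139 + ? → (1,4) = 450 − 283 = 167.
The remaining cell in column 5 is (3,5) = 450 − 444 = 6.
From anti-diagonal, 450 − (125 + 20 + 160 + 55) gives (3,3) = 90.
Using column 3: 34 + 62 + 90 + 118 + ? → (5,3) = 450 − 304 = 146.
Main diagonal needs 450; the known cells sum to 367, so (1,1) = 83.
From row 1, 450 − (83 + 34 + 167 + 125) gives (1,2) = 41.
Row 5 needs 450; the known cells sum to 437, so (5,2) = 13.
Column 1 needs 450; the known cells sum to 276, so (3,1) = 174.
From column 2, 450 − (41 + 104 + 160 + 13) gives (3,2) = 132.

83 41 34 167 125 / 111 104 62 20 153 / 174 132 90 48 6 / 27 160 118 76 69 / 55 13 146 139 97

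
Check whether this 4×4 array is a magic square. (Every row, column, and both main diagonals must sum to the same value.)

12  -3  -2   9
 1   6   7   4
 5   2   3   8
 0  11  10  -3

No — row 1 sums to 16 but row 4 sums to 18.

Row 1: 12 + (-3) + (-2) + 9 = 16.
Row 2: 1 + 6 + 7 + 4 = 18.
Row 3: 5 + 2 + 3 + 8 = 18.
Row 4: 0 + 11 + 10 + (-3) = 18.
Column 1: 12 + 1 + 5 + 0 = 18.
Column 2: -3 + 6 + 2 + 11 = 16.
Column 3: -2 + 7 + 3 + 10 = 18.
Column 4: 9 + 4 + 8 + (-3) = 18.
Main diagonal: 12 + 6 + 3 + (-3) = 18.
Anti-diagonal: 9 + 7 + 2 + 0 = 18.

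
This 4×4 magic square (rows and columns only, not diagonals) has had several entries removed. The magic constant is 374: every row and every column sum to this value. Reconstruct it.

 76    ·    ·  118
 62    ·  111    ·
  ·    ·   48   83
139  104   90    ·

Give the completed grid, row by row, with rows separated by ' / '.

Using row 4: 139 + 104 + 90 + ? → (4,4) = 374 − 333 = 41.
Column 1 needs 374; the known cells sum to 277, so (3,1) = 97.
The remaining cell in column 3 is (1,3) = 374 − 249 = 125.
Using column 4: 118 + 83 + 41 + ? → (2,4) = 374 − 242 = 132.
The remaining cell in row 1 is (1,2) = 374 − 319 = 55.
Row 2 needs 374; the known cells sum to 305, so (2,2) = 69.
From row 3, 374 − (97 + 48 + 83) gives (3,2) = 146.

76 55 125 118 / 62 69 111 132 / 97 146 48 83 / 139 104 90 41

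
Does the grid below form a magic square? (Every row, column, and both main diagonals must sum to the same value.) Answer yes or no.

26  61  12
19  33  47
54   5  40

Yes

Row 1: 26 + 61 + 12 = 99.
Row 2: 19 + 33 + 47 = 99.
Row 3: 54 + 5 + 40 = 99.
Column 1: 26 + 19 + 54 = 99.
Column 2: 61 + 33 + 5 = 99.
Column 3: 12 + 47 + 40 = 99.
Main diagonal: 26 + 33 + 40 = 99.
Anti-diagonal: 12 + 33 + 54 = 99.
All lines sum to 99.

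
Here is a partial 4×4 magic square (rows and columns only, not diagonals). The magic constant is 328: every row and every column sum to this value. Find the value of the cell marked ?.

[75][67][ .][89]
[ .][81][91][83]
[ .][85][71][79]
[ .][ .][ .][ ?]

77

From row 1, 328 − (75 + 67 + 89) gives (1,3) = 97.
Row 2 needs 328; the known cells sum to 255, so (2,1) = 73.
Row 3: 85 + 71 + 79 + ? = 328, so (3,1) = 93.
Column 1: 75 + 73 + 93 + ? = 328, so (4,1) = 87.
Column 2: 67 + 81 + 85 + ? = 328, so (4,2) = 95.
From column 3, 328 − (97 + 91 + 71) gives (4,3) = 69.
From column 4, 328 − (89 + 83 + 79) gives (4,4) = 77.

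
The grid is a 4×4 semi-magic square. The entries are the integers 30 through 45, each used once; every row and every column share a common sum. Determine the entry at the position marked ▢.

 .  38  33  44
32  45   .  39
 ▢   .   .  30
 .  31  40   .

41

The entries are 30 through 45, which sum to 600, so each line sums to 600/4 = 150.
Row 1 must total 150; the given cells sum to 115, so (1,1) = 35.
Row 2: 32 + 45 + 39 + ? = 150, so (2,3) = 34.
Column 2: 38 + 45 + 31 + ? = 150, so (3,2) = 36.
The remaining cell in column 3 is (3,3) = 150 − 107 = 43.
Column 4 must total 150; the given cells sum to 113, so (4,4) = 37.
Using row 3: 36 + 43 + 30 + ? → (3,1) = 150 − 109 = 41.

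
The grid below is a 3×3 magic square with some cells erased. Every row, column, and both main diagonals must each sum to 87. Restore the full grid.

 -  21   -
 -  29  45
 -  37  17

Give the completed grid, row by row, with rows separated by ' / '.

Using row 2: 29 + 45 + ? → (2,1) = 87 − 74 = 13.
Row 3 must total 87; the given cells sum to 54, so (3,1) = 33.
The remaining cell in column 1 is (1,1) = 87 − 46 = 41.
Using column 3: 45 + 17 + ? → (1,3) = 87 − 62 = 25.

41 21 25 / 13 29 45 / 33 37 17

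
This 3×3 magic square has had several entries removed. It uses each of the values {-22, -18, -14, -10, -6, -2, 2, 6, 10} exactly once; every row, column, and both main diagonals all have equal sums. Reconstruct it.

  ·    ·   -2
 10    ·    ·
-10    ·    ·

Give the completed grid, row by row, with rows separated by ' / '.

-18 2 -2 / 10 -6 -22 / -10 -14 6

The 9 entries sum to -54, so each line sums to -54/3 = -18.
The remaining cell in column 1 is (1,1) = -18 − 0 = -18.
From anti-diagonal, -18 − (-2 + (-10)) gives (2,2) = -6.
From row 1, -18 − (-18 + (-2)) gives (1,2) = 2.
From row 2, -18 − (10 + (-6)) gives (2,3) = -22.
Column 2: 2 + (-6) + ? = -18, so (3,2) = -14.
Using column 3: -2 + (-22) + ? → (3,3) = -18 − (-24) = 6.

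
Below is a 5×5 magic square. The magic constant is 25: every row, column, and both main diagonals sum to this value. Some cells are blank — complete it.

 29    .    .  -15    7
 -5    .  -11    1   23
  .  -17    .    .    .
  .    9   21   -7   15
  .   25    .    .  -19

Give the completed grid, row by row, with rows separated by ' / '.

29 -9 13 -15 7 / -5 17 -11 1 23 / 11 -17 5 27 -1 / -13 9 21 -7 15 / 3 25 -3 19 -19

From row 2, 25 − (-5 + (-11) + 1 + 23) gives (2,2) = 17.
Row 4 must total 25; the given cells sum to 38, so (4,1) = -13.
Column 2: 17 + (-17) + 9 + 25 + ? = 25, so (1,2) = -9.
Using column 5: 7 + 23 + 15 + (-19) + ? → (3,5) = 25 − 26 = -1.
Main diagonal: 29 + 17 + (-7) + (-19) + ? = 25, so (3,3) = 5.
From anti-diagonal, 25 − (7 + 1 + 5 + 9) gives (5,1) = 3.
From row 1, 25 − (29 + (-9) + (-15) + 7) gives (1,3) = 13.
Column 1 must total 25; the given cells sum to 14, so (3,1) = 11.
The remaining cell in column 3 is (5,3) = 25 − 28 = -3.
Row 3 needs 25; the known cells sum to -2, so (3,4) = 27.
From row 5, 25 − (3 + 25 + (-3) + (-19)) gives (5,4) = 19.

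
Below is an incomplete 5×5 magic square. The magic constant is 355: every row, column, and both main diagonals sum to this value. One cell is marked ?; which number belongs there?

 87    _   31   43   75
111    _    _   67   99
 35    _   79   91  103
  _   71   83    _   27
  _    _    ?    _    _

Row 1: 87 + 31 + 43 + 75 + ? = 355, so (1,2) = 119.
The remaining cell in row 3 is (3,2) = 355 − 308 = 47.
Column 5 needs 355; the known cells sum to 304, so (5,5) = 51.
Using anti-diagonal: 75 + 67 + 79 + 71 + ? → (5,1) = 355 − 292 = 63.
Column 1: 87 + 111 + 35 + 63 + ? = 355, so (4,1) = 59.
The remaining cell in row 4 is (4,4) = 355 − 240 = 115.
Using column 4: 43 + 67 + 91 + 115 + ? → (5,4) = 355 − 316 = 39.
Main diagonal: 87 + 79 + 115 + 51 + ? = 355, so (2,2) = 23.
From row 2, 355 − (111 + 23 + 67 + 99) gives (2,3) = 55.
Column 2 needs 355; the known cells sum to 260, so (5,2) = 95.
Column 3: 31 + 55 + 79 + 83 + ? = 355, so (5,3) = 107.

107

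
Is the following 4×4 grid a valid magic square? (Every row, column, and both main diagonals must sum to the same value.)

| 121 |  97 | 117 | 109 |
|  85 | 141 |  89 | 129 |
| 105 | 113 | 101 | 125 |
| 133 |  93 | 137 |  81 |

Row 1: 121 + 97 + 117 + 109 = 444.
Row 2: 85 + 141 + 89 + 129 = 444.
Row 3: 105 + 113 + 101 + 125 = 444.
Row 4: 133 + 93 + 137 + 81 = 444.
Column 1: 121 + 85 + 105 + 133 = 444.
Column 2: 97 + 141 + 113 + 93 = 444.
Column 3: 117 + 89 + 101 + 137 = 444.
Column 4: 109 + 129 + 125 + 81 = 444.
Main diagonal: 121 + 141 + 101 + 81 = 444.
Anti-diagonal: 109 + 89 + 113 + 133 = 444.
All lines sum to 444.

Yes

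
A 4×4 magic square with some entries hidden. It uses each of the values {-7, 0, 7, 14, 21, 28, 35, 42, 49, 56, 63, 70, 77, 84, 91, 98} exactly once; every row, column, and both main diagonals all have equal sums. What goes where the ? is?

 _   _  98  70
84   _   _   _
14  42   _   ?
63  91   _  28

The 16 entries sum to 728, so each line sums to 728/4 = 182.
Row 4: 63 + 91 + 28 + ? = 182, so (4,3) = 0.
From column 1, 182 − (84 + 14 + 63) gives (1,1) = 21.
From anti-diagonal, 182 − (70 + 42 + 63) gives (2,3) = 7.
From row 1, 182 − (21 + 98 + 70) gives (1,2) = -7.
Column 2 must total 182; the given cells sum to 126, so (2,2) = 56.
Column 3 needs 182; the known cells sum to 105, so (3,3) = 77.
The remaining cell in row 2 is (2,4) = 182 − 147 = 35.
Row 3: 14 + 42 + 77 + ? = 182, so (3,4) = 49.

49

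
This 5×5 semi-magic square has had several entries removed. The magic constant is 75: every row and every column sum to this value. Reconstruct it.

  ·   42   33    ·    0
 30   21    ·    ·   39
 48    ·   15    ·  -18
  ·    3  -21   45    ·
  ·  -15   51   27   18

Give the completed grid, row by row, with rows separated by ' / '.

From row 5, 75 − (-15 + 51 + 27 + 18) gives (5,1) = -6.
Column 2: 42 + 21 + 3 + (-15) + ? = 75, so (3,2) = 24.
From column 3, 75 − (33 + 15 + (-21) + 51) gives (2,3) = -3.
Using column 5: 0 + 39 + (-18) + 18 + ? → (4,5) = 75 − 39 = 36.
Row 2 needs 75; the known cells sum to 87, so (2,4) = -12.
The remaining cell in row 3 is (3,4) = 75 − 69 = 6.
Row 4 must total 75; the given cells sum to 63, so (4,1) = 12.
Column 1 needs 75; the known cells sum to 84, so (1,1) = -9.
Using column 4: -12 + 6 + 45 + 27 + ? → (1,4) = 75 − 66 = 9.

-9 42 33 9 0 / 30 21 -3 -12 39 / 48 24 15 6 -18 / 12 3 -21 45 36 / -6 -15 51 27 18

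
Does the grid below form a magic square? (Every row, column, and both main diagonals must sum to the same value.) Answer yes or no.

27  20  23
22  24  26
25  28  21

No — row 1 sums to 70 but anti-diagonal sums to 72.

Row 1: 27 + 20 + 23 = 70.
Row 2: 22 + 24 + 26 = 72.
Row 3: 25 + 28 + 21 = 74.
Column 1: 27 + 22 + 25 = 74.
Column 2: 20 + 24 + 28 = 72.
Column 3: 23 + 26 + 21 = 70.
Main diagonal: 27 + 24 + 21 = 72.
Anti-diagonal: 23 + 24 + 25 = 72.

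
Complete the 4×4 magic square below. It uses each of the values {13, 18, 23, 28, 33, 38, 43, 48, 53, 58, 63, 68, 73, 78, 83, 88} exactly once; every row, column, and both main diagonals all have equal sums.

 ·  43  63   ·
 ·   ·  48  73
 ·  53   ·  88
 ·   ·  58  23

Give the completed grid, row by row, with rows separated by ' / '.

78 43 63 18 / 13 68 48 73 / 28 53 33 88 / 83 38 58 23

The 16 entries sum to 808, so each line sums to 808/4 = 202.
Column 3 must total 202; the given cells sum to 169, so (3,3) = 33.
Column 4: 73 + 88 + 23 + ? = 202, so (1,4) = 18.
From anti-diagonal, 202 − (18 + 48 + 53) gives (4,1) = 83.
From row 1, 202 − (43 + 63 + 18) gives (1,1) = 78.
Using row 3: 53 + 33 + 88 + ? → (3,1) = 202 − 174 = 28.
Row 4: 83 + 58 + 23 + ? = 202, so (4,2) = 38.
Column 1: 78 + 28 + 83 + ? = 202, so (2,1) = 13.
Column 2 must total 202; the given cells sum to 134, so (2,2) = 68.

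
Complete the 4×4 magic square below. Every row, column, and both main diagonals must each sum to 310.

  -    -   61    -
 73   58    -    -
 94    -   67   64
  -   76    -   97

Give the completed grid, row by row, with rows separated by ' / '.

Row 3: 94 + 67 + 64 + ? = 310, so (3,2) = 85.
Using column 2: 58 + 85 + 76 + ? → (1,2) = 310 − 219 = 91.
The remaining cell in main diagonal is (1,1) = 310 − 222 = 88.
Row 1 needs 310; the known cells sum to 240, so (1,4) = 70.
Column 1 must total 310; the given cells sum to 255, so (4,1) = 55.
The remaining cell in column 4 is (2,4) = 310 − 231 = 79.
Using anti-diagonal: 70 + 85 + 55 + ? → (2,3) = 310 − 210 = 100.
From row 4, 310 − (55 + 76 + 97) gives (4,3) = 82.

88 91 61 70 / 73 58 100 79 / 94 85 67 64 / 55 76 82 97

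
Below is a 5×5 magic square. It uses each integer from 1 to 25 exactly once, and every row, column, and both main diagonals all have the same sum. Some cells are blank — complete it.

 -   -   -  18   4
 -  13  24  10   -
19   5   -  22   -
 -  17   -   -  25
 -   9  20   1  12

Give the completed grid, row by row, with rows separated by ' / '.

The entries are 1 through 25, which sum to 325, so each line sums to 325/5 = 65.
From row 5, 65 − (9 + 20 + 1 + 12) gives (5,1) = 23.
Using column 2: 13 + 5 + 17 + 9 + ? → (1,2) = 65 − 44 = 21.
Column 4 needs 65; the known cells sum to 51, so (4,4) = 14.
Anti-diagonal: 4 + 10 + 17 + 23 + ? = 65, so (3,3) = 11.
Row 3 needs 65; the known cells sum to 57, so (3,5) = 8.
Column 5 needs 65; the known cells sum to 49, so (2,5) = 16.
Using main diagonal: 13 + 11 + 14 + 12 + ? → (1,1) = 65 − 50 = 15.
From row 1, 65 − (15 + 21 + 18 + 4) gives (1,3) = 7.
Row 2 needs 65; the known cells sum to 63, so (2,1) = 2.
Column 1 must total 65; the given cells sum to 59, so (4,1) = 6.
Column 3: 7 + 24 + 11 + 20 + ? = 65, so (4,3) = 3.

15 21 7 18 4 / 2 13 24 10 16 / 19 5 11 22 8 / 6 17 3 14 25 / 23 9 20 1 12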